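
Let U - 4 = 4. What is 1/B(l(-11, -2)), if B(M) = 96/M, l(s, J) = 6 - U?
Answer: -1/48 ≈ -0.020833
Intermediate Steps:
U = 8 (U = 4 + 4 = 8)
l(s, J) = -2 (l(s, J) = 6 - 1*8 = 6 - 8 = -2)
1/B(l(-11, -2)) = 1/(96/(-2)) = 1/(96*(-½)) = 1/(-48) = -1/48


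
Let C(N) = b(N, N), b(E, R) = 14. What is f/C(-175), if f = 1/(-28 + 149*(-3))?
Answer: -1/6650 ≈ -0.00015038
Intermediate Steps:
f = -1/475 (f = 1/(-28 - 447) = 1/(-475) = -1/475 ≈ -0.0021053)
C(N) = 14
f/C(-175) = -1/475/14 = -1/475*1/14 = -1/6650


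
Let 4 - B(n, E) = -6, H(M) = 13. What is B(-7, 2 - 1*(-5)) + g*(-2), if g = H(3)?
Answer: -16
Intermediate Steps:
g = 13
B(n, E) = 10 (B(n, E) = 4 - 1*(-6) = 4 + 6 = 10)
B(-7, 2 - 1*(-5)) + g*(-2) = 10 + 13*(-2) = 10 - 26 = -16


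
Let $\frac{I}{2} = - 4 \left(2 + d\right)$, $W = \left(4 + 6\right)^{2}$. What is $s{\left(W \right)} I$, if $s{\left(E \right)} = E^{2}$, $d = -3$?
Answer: $80000$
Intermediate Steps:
$W = 100$ ($W = 10^{2} = 100$)
$I = 8$ ($I = 2 \left(- 4 \left(2 - 3\right)\right) = 2 \left(\left(-4\right) \left(-1\right)\right) = 2 \cdot 4 = 8$)
$s{\left(W \right)} I = 100^{2} \cdot 8 = 10000 \cdot 8 = 80000$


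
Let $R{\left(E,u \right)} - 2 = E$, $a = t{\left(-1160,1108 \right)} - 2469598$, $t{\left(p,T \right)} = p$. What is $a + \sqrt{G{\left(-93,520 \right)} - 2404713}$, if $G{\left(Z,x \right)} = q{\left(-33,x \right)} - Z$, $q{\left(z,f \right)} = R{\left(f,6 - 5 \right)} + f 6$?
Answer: $-2470758 + i \sqrt{2400978} \approx -2.4708 \cdot 10^{6} + 1549.5 i$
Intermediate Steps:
$a = -2470758$ ($a = -1160 - 2469598 = -2470758$)
$R{\left(E,u \right)} = 2 + E$
$q{\left(z,f \right)} = 2 + 7 f$ ($q{\left(z,f \right)} = \left(2 + f\right) + f 6 = \left(2 + f\right) + 6 f = 2 + 7 f$)
$G{\left(Z,x \right)} = 2 - Z + 7 x$ ($G{\left(Z,x \right)} = \left(2 + 7 x\right) - Z = 2 - Z + 7 x$)
$a + \sqrt{G{\left(-93,520 \right)} - 2404713} = -2470758 + \sqrt{\left(2 - -93 + 7 \cdot 520\right) - 2404713} = -2470758 + \sqrt{\left(2 + 93 + 3640\right) - 2404713} = -2470758 + \sqrt{3735 - 2404713} = -2470758 + \sqrt{-2400978} = -2470758 + i \sqrt{2400978}$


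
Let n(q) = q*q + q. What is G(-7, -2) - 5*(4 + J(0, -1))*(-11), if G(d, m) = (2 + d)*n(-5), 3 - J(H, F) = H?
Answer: 285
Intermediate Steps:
J(H, F) = 3 - H
n(q) = q + q² (n(q) = q² + q = q + q²)
G(d, m) = 40 + 20*d (G(d, m) = (2 + d)*(-5*(1 - 5)) = (2 + d)*(-5*(-4)) = (2 + d)*20 = 40 + 20*d)
G(-7, -2) - 5*(4 + J(0, -1))*(-11) = (40 + 20*(-7)) - 5*(4 + (3 - 1*0))*(-11) = (40 - 140) - 5*(4 + (3 + 0))*(-11) = -100 - 5*(4 + 3)*(-11) = -100 - 5*7*(-11) = -100 - 35*(-11) = -100 + 385 = 285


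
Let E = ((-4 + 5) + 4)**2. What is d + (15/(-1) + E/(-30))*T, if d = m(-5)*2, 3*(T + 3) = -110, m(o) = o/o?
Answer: 11341/18 ≈ 630.06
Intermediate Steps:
E = 25 (E = (1 + 4)**2 = 5**2 = 25)
m(o) = 1
T = -119/3 (T = -3 + (1/3)*(-110) = -3 - 110/3 = -119/3 ≈ -39.667)
d = 2 (d = 1*2 = 2)
d + (15/(-1) + E/(-30))*T = 2 + (15/(-1) + 25/(-30))*(-119/3) = 2 + (15*(-1) + 25*(-1/30))*(-119/3) = 2 + (-15 - 5/6)*(-119/3) = 2 - 95/6*(-119/3) = 2 + 11305/18 = 11341/18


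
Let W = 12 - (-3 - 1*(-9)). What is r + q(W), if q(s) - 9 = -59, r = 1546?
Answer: 1496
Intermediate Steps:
W = 6 (W = 12 - (-3 + 9) = 12 - 1*6 = 12 - 6 = 6)
q(s) = -50 (q(s) = 9 - 59 = -50)
r + q(W) = 1546 - 50 = 1496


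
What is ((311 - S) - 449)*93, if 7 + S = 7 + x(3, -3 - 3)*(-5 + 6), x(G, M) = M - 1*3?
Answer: -11997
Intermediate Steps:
x(G, M) = -3 + M (x(G, M) = M - 3 = -3 + M)
S = -9 (S = -7 + (7 + (-3 + (-3 - 3))*(-5 + 6)) = -7 + (7 + (-3 - 6)*1) = -7 + (7 - 9*1) = -7 + (7 - 9) = -7 - 2 = -9)
((311 - S) - 449)*93 = ((311 - 1*(-9)) - 449)*93 = ((311 + 9) - 449)*93 = (320 - 449)*93 = -129*93 = -11997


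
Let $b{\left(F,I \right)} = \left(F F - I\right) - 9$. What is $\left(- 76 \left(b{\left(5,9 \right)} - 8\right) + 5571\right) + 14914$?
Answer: $20561$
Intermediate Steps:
$b{\left(F,I \right)} = -9 + F^{2} - I$ ($b{\left(F,I \right)} = \left(F^{2} - I\right) - 9 = -9 + F^{2} - I$)
$\left(- 76 \left(b{\left(5,9 \right)} - 8\right) + 5571\right) + 14914 = \left(- 76 \left(\left(-9 + 5^{2} - 9\right) - 8\right) + 5571\right) + 14914 = \left(- 76 \left(\left(-9 + 25 - 9\right) - 8\right) + 5571\right) + 14914 = \left(- 76 \left(7 - 8\right) + 5571\right) + 14914 = \left(\left(-76\right) \left(-1\right) + 5571\right) + 14914 = \left(76 + 5571\right) + 14914 = 5647 + 14914 = 20561$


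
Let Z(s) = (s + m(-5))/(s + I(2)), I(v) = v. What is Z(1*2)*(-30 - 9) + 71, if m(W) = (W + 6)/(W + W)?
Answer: 2099/40 ≈ 52.475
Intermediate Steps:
m(W) = (6 + W)/(2*W) (m(W) = (6 + W)/((2*W)) = (6 + W)*(1/(2*W)) = (6 + W)/(2*W))
Z(s) = (-⅒ + s)/(2 + s) (Z(s) = (s + (½)*(6 - 5)/(-5))/(s + 2) = (s + (½)*(-⅕)*1)/(2 + s) = (s - ⅒)/(2 + s) = (-⅒ + s)/(2 + s))
Z(1*2)*(-30 - 9) + 71 = ((-⅒ + 1*2)/(2 + 1*2))*(-30 - 9) + 71 = ((-⅒ + 2)/(2 + 2))*(-39) + 71 = ((19/10)/4)*(-39) + 71 = ((¼)*(19/10))*(-39) + 71 = (19/40)*(-39) + 71 = -741/40 + 71 = 2099/40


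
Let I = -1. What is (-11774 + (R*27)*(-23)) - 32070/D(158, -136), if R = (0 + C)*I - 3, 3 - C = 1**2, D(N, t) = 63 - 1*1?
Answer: -284774/31 ≈ -9186.3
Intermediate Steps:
D(N, t) = 62 (D(N, t) = 63 - 1 = 62)
C = 2 (C = 3 - 1*1**2 = 3 - 1*1 = 3 - 1 = 2)
R = -5 (R = (0 + 2)*(-1) - 3 = 2*(-1) - 3 = -2 - 3 = -5)
(-11774 + (R*27)*(-23)) - 32070/D(158, -136) = (-11774 - 5*27*(-23)) - 32070/62 = (-11774 - 135*(-23)) - 32070*1/62 = (-11774 + 3105) - 16035/31 = -8669 - 16035/31 = -284774/31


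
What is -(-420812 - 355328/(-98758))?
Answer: 20779098084/49379 ≈ 4.2081e+5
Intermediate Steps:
-(-420812 - 355328/(-98758)) = -(-420812 - 355328*(-1)/98758) = -(-420812 - 1*(-177664/49379)) = -(-420812 + 177664/49379) = -1*(-20779098084/49379) = 20779098084/49379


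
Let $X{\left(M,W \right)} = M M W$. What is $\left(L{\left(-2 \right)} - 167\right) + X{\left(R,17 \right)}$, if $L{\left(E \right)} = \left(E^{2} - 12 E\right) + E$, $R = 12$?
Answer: $2307$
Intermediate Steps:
$L{\left(E \right)} = E^{2} - 11 E$
$X{\left(M,W \right)} = W M^{2}$ ($X{\left(M,W \right)} = M^{2} W = W M^{2}$)
$\left(L{\left(-2 \right)} - 167\right) + X{\left(R,17 \right)} = \left(- 2 \left(-11 - 2\right) - 167\right) + 17 \cdot 12^{2} = \left(\left(-2\right) \left(-13\right) - 167\right) + 17 \cdot 144 = \left(26 - 167\right) + 2448 = -141 + 2448 = 2307$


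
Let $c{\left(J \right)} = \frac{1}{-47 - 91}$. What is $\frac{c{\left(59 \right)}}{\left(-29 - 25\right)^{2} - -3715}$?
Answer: $- \frac{1}{915078} \approx -1.0928 \cdot 10^{-6}$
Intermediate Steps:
$c{\left(J \right)} = - \frac{1}{138}$ ($c{\left(J \right)} = \frac{1}{-138} = - \frac{1}{138}$)
$\frac{c{\left(59 \right)}}{\left(-29 - 25\right)^{2} - -3715} = - \frac{1}{138 \left(\left(-29 - 25\right)^{2} - -3715\right)} = - \frac{1}{138 \left(\left(-54\right)^{2} + 3715\right)} = - \frac{1}{138 \left(2916 + 3715\right)} = - \frac{1}{138 \cdot 6631} = \left(- \frac{1}{138}\right) \frac{1}{6631} = - \frac{1}{915078}$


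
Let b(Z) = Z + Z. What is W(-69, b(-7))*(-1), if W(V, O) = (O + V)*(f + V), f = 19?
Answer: -4150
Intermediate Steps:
b(Z) = 2*Z
W(V, O) = (19 + V)*(O + V) (W(V, O) = (O + V)*(19 + V) = (19 + V)*(O + V))
W(-69, b(-7))*(-1) = ((-69)**2 + 19*(2*(-7)) + 19*(-69) + (2*(-7))*(-69))*(-1) = (4761 + 19*(-14) - 1311 - 14*(-69))*(-1) = (4761 - 266 - 1311 + 966)*(-1) = 4150*(-1) = -4150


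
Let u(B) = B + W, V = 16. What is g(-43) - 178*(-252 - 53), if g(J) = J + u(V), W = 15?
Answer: 54278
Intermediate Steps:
u(B) = 15 + B (u(B) = B + 15 = 15 + B)
g(J) = 31 + J (g(J) = J + (15 + 16) = J + 31 = 31 + J)
g(-43) - 178*(-252 - 53) = (31 - 43) - 178*(-252 - 53) = -12 - 178*(-305) = -12 - 1*(-54290) = -12 + 54290 = 54278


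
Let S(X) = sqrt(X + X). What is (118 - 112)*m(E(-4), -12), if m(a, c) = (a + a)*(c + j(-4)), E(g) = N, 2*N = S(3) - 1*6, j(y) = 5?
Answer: 252 - 42*sqrt(6) ≈ 149.12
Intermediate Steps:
S(X) = sqrt(2)*sqrt(X) (S(X) = sqrt(2*X) = sqrt(2)*sqrt(X))
N = -3 + sqrt(6)/2 (N = (sqrt(2)*sqrt(3) - 1*6)/2 = (sqrt(6) - 6)/2 = (-6 + sqrt(6))/2 = -3 + sqrt(6)/2 ≈ -1.7753)
E(g) = -3 + sqrt(6)/2
m(a, c) = 2*a*(5 + c) (m(a, c) = (a + a)*(c + 5) = (2*a)*(5 + c) = 2*a*(5 + c))
(118 - 112)*m(E(-4), -12) = (118 - 112)*(2*(-3 + sqrt(6)/2)*(5 - 12)) = 6*(2*(-3 + sqrt(6)/2)*(-7)) = 6*(42 - 7*sqrt(6)) = 252 - 42*sqrt(6)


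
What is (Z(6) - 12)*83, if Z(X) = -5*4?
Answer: -2656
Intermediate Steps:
Z(X) = -20
(Z(6) - 12)*83 = (-20 - 12)*83 = -32*83 = -2656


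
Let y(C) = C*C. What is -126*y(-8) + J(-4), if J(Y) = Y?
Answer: -8068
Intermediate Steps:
y(C) = C²
-126*y(-8) + J(-4) = -126*(-8)² - 4 = -126*64 - 4 = -8064 - 4 = -8068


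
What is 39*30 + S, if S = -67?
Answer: 1103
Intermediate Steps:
39*30 + S = 39*30 - 67 = 1170 - 67 = 1103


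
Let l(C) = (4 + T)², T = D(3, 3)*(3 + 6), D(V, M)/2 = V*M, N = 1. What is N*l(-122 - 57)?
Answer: 27556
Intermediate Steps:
D(V, M) = 2*M*V (D(V, M) = 2*(V*M) = 2*(M*V) = 2*M*V)
T = 162 (T = (2*3*3)*(3 + 6) = 18*9 = 162)
l(C) = 27556 (l(C) = (4 + 162)² = 166² = 27556)
N*l(-122 - 57) = 1*27556 = 27556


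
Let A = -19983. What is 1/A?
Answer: -1/19983 ≈ -5.0043e-5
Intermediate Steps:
1/A = 1/(-19983) = -1/19983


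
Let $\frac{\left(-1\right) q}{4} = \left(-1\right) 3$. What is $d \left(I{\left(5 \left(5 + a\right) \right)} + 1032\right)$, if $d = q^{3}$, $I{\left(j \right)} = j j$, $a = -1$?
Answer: $2474496$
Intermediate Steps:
$I{\left(j \right)} = j^{2}$
$q = 12$ ($q = - 4 \left(\left(-1\right) 3\right) = \left(-4\right) \left(-3\right) = 12$)
$d = 1728$ ($d = 12^{3} = 1728$)
$d \left(I{\left(5 \left(5 + a\right) \right)} + 1032\right) = 1728 \left(\left(5 \left(5 - 1\right)\right)^{2} + 1032\right) = 1728 \left(\left(5 \cdot 4\right)^{2} + 1032\right) = 1728 \left(20^{2} + 1032\right) = 1728 \left(400 + 1032\right) = 1728 \cdot 1432 = 2474496$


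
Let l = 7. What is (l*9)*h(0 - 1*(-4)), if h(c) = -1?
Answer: -63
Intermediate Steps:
(l*9)*h(0 - 1*(-4)) = (7*9)*(-1) = 63*(-1) = -63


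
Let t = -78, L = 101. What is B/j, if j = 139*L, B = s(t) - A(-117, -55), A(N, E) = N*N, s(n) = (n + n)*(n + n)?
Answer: 10647/14039 ≈ 0.75839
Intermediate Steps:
s(n) = 4*n**2 (s(n) = (2*n)*(2*n) = 4*n**2)
A(N, E) = N**2
B = 10647 (B = 4*(-78)**2 - 1*(-117)**2 = 4*6084 - 1*13689 = 24336 - 13689 = 10647)
j = 14039 (j = 139*101 = 14039)
B/j = 10647/14039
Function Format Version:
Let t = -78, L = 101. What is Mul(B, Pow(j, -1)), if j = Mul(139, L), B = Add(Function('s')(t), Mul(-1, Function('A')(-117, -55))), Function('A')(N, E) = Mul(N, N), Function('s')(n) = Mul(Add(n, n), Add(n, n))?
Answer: Rational(10647, 14039) ≈ 0.75839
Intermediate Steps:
Function('s')(n) = Mul(4, Pow(n, 2)) (Function('s')(n) = Mul(Mul(2, n), Mul(2, n)) = Mul(4, Pow(n, 2)))
Function('A')(N, E) = Pow(N, 2)
B = 10647 (B = Add(Mul(4, Pow(-78, 2)), Mul(-1, Pow(-117, 2))) = Add(Mul(4, 6084), Mul(-1, 13689)) = Add(24336, -13689) = 10647)
j = 14039 (j = Mul(139, 101) = 14039)
Mul(B, Pow(j, -1)) = Mul(10647, Pow(14039, -1)) = Mul(10647, Rational(1, 14039)) = Rational(10647, 14039)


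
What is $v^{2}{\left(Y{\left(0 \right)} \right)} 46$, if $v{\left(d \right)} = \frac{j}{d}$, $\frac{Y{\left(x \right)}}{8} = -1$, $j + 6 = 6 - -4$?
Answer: $\frac{23}{2} \approx 11.5$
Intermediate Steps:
$j = 4$ ($j = -6 + \left(6 - -4\right) = -6 + \left(6 + 4\right) = -6 + 10 = 4$)
$Y{\left(x \right)} = -8$ ($Y{\left(x \right)} = 8 \left(-1\right) = -8$)
$v{\left(d \right)} = \frac{4}{d}$
$v^{2}{\left(Y{\left(0 \right)} \right)} 46 = \left(\frac{4}{-8}\right)^{2} \cdot 46 = \left(4 \left(- \frac{1}{8}\right)\right)^{2} \cdot 46 = \left(- \frac{1}{2}\right)^{2} \cdot 46 = \frac{1}{4} \cdot 46 = \frac{23}{2}$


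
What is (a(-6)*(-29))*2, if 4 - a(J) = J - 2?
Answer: -696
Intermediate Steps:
a(J) = 6 - J (a(J) = 4 - (J - 2) = 4 - (-2 + J) = 4 + (2 - J) = 6 - J)
(a(-6)*(-29))*2 = ((6 - 1*(-6))*(-29))*2 = ((6 + 6)*(-29))*2 = (12*(-29))*2 = -348*2 = -696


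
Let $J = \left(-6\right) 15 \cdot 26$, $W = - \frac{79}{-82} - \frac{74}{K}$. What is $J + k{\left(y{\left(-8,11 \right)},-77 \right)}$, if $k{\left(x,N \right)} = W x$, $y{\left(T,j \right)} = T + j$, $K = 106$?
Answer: $- \frac{10166181}{4346} \approx -2339.2$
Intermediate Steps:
$W = \frac{1153}{4346}$ ($W = - \frac{79}{-82} - \frac{74}{106} = \left(-79\right) \left(- \frac{1}{82}\right) - \frac{37}{53} = \frac{79}{82} - \frac{37}{53} = \frac{1153}{4346} \approx 0.2653$)
$J = -2340$ ($J = \left(-90\right) 26 = -2340$)
$k{\left(x,N \right)} = \frac{1153 x}{4346}$
$J + k{\left(y{\left(-8,11 \right)},-77 \right)} = -2340 + \frac{1153 \left(-8 + 11\right)}{4346} = -2340 + \frac{1153}{4346} \cdot 3 = -2340 + \frac{3459}{4346} = - \frac{10166181}{4346}$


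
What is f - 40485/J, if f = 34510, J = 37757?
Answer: 1302953585/37757 ≈ 34509.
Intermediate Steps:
f - 40485/J = 34510 - 40485/37757 = 1302953585/37757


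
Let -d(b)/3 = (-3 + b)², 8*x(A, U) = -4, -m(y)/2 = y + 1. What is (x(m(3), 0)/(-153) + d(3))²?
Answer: 1/93636 ≈ 1.0680e-5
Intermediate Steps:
m(y) = -2 - 2*y (m(y) = -2*(y + 1) = -2*(1 + y) = -2 - 2*y)
x(A, U) = -½ (x(A, U) = (⅛)*(-4) = -½)
d(b) = -3*(-3 + b)²
(x(m(3), 0)/(-153) + d(3))² = (-½/(-153) - 3*(-3 + 3)²)² = (-½*(-1/153) - 3*0²)² = (1/306 - 3*0)² = (1/306 + 0)² = (1/306)² = 1/93636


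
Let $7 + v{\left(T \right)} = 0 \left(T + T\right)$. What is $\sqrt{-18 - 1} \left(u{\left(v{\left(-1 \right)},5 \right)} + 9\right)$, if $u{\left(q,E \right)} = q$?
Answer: $2 i \sqrt{19} \approx 8.7178 i$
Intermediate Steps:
$v{\left(T \right)} = -7$ ($v{\left(T \right)} = -7 + 0 \left(T + T\right) = -7 + 0 \cdot 2 T = -7 + 0 = -7$)
$\sqrt{-18 - 1} \left(u{\left(v{\left(-1 \right)},5 \right)} + 9\right) = \sqrt{-18 - 1} \left(-7 + 9\right) = \sqrt{-19} \cdot 2 = i \sqrt{19} \cdot 2 = 2 i \sqrt{19}$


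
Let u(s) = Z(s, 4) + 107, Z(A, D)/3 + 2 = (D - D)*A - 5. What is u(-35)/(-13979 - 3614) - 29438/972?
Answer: -258993163/8550198 ≈ -30.291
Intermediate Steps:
Z(A, D) = -21 (Z(A, D) = -6 + 3*((D - D)*A - 5) = -6 + 3*(0*A - 5) = -6 + 3*(0 - 5) = -6 + 3*(-5) = -6 - 15 = -21)
u(s) = 86 (u(s) = -21 + 107 = 86)
u(-35)/(-13979 - 3614) - 29438/972 = 86/(-13979 - 3614) - 29438/972 = 86/(-17593) - 29438*1/972 = 86*(-1/17593) - 14719/486 = -86/17593 - 14719/486 = -258993163/8550198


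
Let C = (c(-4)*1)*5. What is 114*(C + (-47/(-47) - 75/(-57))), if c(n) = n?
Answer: -2016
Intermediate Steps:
C = -20 (C = -4*1*5 = -4*5 = -20)
114*(C + (-47/(-47) - 75/(-57))) = 114*(-20 + (-47/(-47) - 75/(-57))) = 114*(-20 + (-47*(-1/47) - 75*(-1/57))) = 114*(-20 + (1 + 25/19)) = 114*(-20 + 44/19) = 114*(-336/19) = -2016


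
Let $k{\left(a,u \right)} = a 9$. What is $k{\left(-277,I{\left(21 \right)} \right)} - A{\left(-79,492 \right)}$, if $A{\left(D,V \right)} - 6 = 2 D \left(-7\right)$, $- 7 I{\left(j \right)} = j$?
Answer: $-3605$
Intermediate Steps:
$I{\left(j \right)} = - \frac{j}{7}$
$k{\left(a,u \right)} = 9 a$
$A{\left(D,V \right)} = 6 - 14 D$ ($A{\left(D,V \right)} = 6 + 2 D \left(-7\right) = 6 - 14 D$)
$k{\left(-277,I{\left(21 \right)} \right)} - A{\left(-79,492 \right)} = 9 \left(-277\right) - \left(6 - -1106\right) = -2493 - \left(6 + 1106\right) = -2493 - 1112 = -3605$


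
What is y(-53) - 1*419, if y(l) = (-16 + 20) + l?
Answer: -468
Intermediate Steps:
y(l) = 4 + l
y(-53) - 1*419 = (4 - 53) - 1*419 = -49 - 419 = -468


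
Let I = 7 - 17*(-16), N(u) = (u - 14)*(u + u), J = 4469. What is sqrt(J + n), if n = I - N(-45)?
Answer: I*sqrt(562) ≈ 23.707*I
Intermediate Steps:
N(u) = 2*u*(-14 + u) (N(u) = (-14 + u)*(2*u) = 2*u*(-14 + u))
I = 279 (I = 7 + 272 = 279)
n = -5031 (n = 279 - 2*(-45)*(-14 - 45) = 279 - 2*(-45)*(-59) = 279 - 1*5310 = 279 - 5310 = -5031)
sqrt(J + n) = sqrt(4469 - 5031) = sqrt(-562) = I*sqrt(562)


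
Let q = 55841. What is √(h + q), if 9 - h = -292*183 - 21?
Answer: √109307 ≈ 330.62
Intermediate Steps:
h = 53466 (h = 9 - (-292*183 - 21) = 9 - (-53436 - 21) = 9 - 1*(-53457) = 9 + 53457 = 53466)
√(h + q) = √(53466 + 55841) = √109307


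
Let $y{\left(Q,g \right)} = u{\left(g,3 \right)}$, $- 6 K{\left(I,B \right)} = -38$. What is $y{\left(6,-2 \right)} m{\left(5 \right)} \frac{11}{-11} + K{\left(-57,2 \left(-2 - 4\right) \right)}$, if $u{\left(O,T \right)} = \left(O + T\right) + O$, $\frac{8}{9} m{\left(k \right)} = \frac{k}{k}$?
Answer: $\frac{179}{24} \approx 7.4583$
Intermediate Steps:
$K{\left(I,B \right)} = \frac{19}{3}$ ($K{\left(I,B \right)} = \left(- \frac{1}{6}\right) \left(-38\right) = \frac{19}{3}$)
$m{\left(k \right)} = \frac{9}{8}$ ($m{\left(k \right)} = \frac{9 \frac{k}{k}}{8} = \frac{9}{8} \cdot 1 = \frac{9}{8}$)
$u{\left(O,T \right)} = T + 2 O$
$y{\left(Q,g \right)} = 3 + 2 g$
$y{\left(6,-2 \right)} m{\left(5 \right)} \frac{11}{-11} + K{\left(-57,2 \left(-2 - 4\right) \right)} = \left(3 + 2 \left(-2\right)\right) \frac{9}{8} \frac{11}{-11} + \frac{19}{3} = \left(3 - 4\right) \frac{9}{8} \cdot 11 \left(- \frac{1}{11}\right) + \frac{19}{3} = \left(-1\right) \frac{9}{8} \left(-1\right) + \frac{19}{3} = \left(- \frac{9}{8}\right) \left(-1\right) + \frac{19}{3} = \frac{9}{8} + \frac{19}{3} = \frac{179}{24}$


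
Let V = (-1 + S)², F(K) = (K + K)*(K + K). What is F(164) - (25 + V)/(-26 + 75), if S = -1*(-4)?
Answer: 5271582/49 ≈ 1.0758e+5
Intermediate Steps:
F(K) = 4*K² (F(K) = (2*K)*(2*K) = 4*K²)
S = 4
V = 9 (V = (-1 + 4)² = 3² = 9)
F(164) - (25 + V)/(-26 + 75) = 4*164² - (25 + 9)/(-26 + 75) = 4*26896 - 34/49 = 107584 - 34/49 = 5271582/49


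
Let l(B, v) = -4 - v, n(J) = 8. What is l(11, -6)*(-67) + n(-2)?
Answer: -126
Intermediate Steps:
l(11, -6)*(-67) + n(-2) = (-4 - 1*(-6))*(-67) + 8 = (-4 + 6)*(-67) + 8 = 2*(-67) + 8 = -134 + 8 = -126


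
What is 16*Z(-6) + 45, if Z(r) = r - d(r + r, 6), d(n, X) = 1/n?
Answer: -149/3 ≈ -49.667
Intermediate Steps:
Z(r) = r - 1/(2*r) (Z(r) = r - 1/(r + r) = r - 1/(2*r))
16*Z(-6) + 45 = 16*(-6 - ½/(-6)) + 45 = 16*(-6 - ½*(-⅙)) + 45 = 16*(-6 + 1/12) + 45 = 16*(-71/12) + 45 = -284/3 + 45 = -149/3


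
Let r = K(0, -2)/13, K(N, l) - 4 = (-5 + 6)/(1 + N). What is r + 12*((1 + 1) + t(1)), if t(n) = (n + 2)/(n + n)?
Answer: 551/13 ≈ 42.385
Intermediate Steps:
t(n) = (2 + n)/(2*n) (t(n) = (2 + n)/((2*n)) = (2 + n)*(1/(2*n)) = (2 + n)/(2*n))
K(N, l) = 4 + 1/(1 + N) (K(N, l) = 4 + (-5 + 6)/(1 + N) = 4 + 1/(1 + N))
r = 5/13 (r = ((5 + 4*0)/(1 + 0))/13 = ((5 + 0)/1)*(1/13) = (1*5)*(1/13) = 5*(1/13) = 5/13 ≈ 0.38462)
r + 12*((1 + 1) + t(1)) = 5/13 + 12*((1 + 1) + (½)*(2 + 1)/1) = 5/13 + 12*(2 + (½)*1*3) = 5/13 + 12*(2 + 3/2) = 5/13 + 12*(7/2) = 5/13 + 42 = 551/13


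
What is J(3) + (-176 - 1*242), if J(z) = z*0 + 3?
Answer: -415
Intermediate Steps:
J(z) = 3 (J(z) = 0 + 3 = 3)
J(3) + (-176 - 1*242) = 3 + (-176 - 1*242) = 3 + (-176 - 242) = 3 - 418 = -415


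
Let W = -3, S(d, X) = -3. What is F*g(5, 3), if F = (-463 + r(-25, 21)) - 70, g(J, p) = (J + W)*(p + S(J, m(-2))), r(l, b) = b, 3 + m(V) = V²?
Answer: 0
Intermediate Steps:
m(V) = -3 + V²
g(J, p) = (-3 + J)*(-3 + p) (g(J, p) = (J - 3)*(p - 3) = (-3 + J)*(-3 + p))
F = -512 (F = (-463 + 21) - 70 = -442 - 70 = -512)
F*g(5, 3) = -512*(9 - 3*5 - 3*3 + 5*3) = -512*(9 - 15 - 9 + 15) = -512*0 = 0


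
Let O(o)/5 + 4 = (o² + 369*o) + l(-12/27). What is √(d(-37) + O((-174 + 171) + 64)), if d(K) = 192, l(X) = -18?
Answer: 4*√8202 ≈ 362.26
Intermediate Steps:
O(o) = -110 + 5*o² + 1845*o (O(o) = -20 + 5*((o² + 369*o) - 18) = -20 + 5*(-18 + o² + 369*o) = -20 + (-90 + 5*o² + 1845*o) = -110 + 5*o² + 1845*o)
√(d(-37) + O((-174 + 171) + 64)) = √(192 + (-110 + 5*((-174 + 171) + 64)² + 1845*((-174 + 171) + 64))) = √(192 + (-110 + 5*(-3 + 64)² + 1845*(-3 + 64))) = √(192 + (-110 + 5*61² + 1845*61)) = √(192 + (-110 + 5*3721 + 112545)) = √(192 + (-110 + 18605 + 112545)) = √(192 + 131040) = √131232 = 4*√8202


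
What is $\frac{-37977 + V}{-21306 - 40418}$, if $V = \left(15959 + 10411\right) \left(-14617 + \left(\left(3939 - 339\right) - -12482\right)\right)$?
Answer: $- \frac{38594073}{61724} \approx -625.27$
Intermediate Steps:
$V = 38632050$ ($V = 26370 \left(-14617 + \left(\left(3939 - 339\right) + 12482\right)\right) = 26370 \left(-14617 + \left(3600 + 12482\right)\right) = 26370 \left(-14617 + 16082\right) = 26370 \cdot 1465 = 38632050$)
$\frac{-37977 + V}{-21306 - 40418} = \frac{-37977 + 38632050}{-21306 - 40418} = \frac{38594073}{-61724} = 38594073 \left(- \frac{1}{61724}\right) = - \frac{38594073}{61724}$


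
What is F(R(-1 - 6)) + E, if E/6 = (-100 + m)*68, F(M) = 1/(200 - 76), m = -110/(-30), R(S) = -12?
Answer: -4873695/124 ≈ -39304.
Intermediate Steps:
m = 11/3 (m = -110*(-1/30) = 11/3 ≈ 3.6667)
F(M) = 1/124
E = -39304 (E = 6*((-100 + 11/3)*68) = 6*(-289/3*68) = 6*(-19652/3) = -39304)
F(R(-1 - 6)) + E = 1/124 - 39304 = -4873695/124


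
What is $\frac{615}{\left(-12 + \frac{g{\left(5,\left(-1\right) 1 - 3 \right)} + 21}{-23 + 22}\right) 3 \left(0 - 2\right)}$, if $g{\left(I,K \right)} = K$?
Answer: $\frac{205}{58} \approx 3.5345$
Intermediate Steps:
$\frac{615}{\left(-12 + \frac{g{\left(5,\left(-1\right) 1 - 3 \right)} + 21}{-23 + 22}\right) 3 \left(0 - 2\right)} = \frac{615}{\left(-12 + \frac{\left(\left(-1\right) 1 - 3\right) + 21}{-23 + 22}\right) 3 \left(0 - 2\right)} = \frac{615}{\left(-12 + \frac{\left(-1 - 3\right) + 21}{-1}\right) 3 \left(-2\right)} = \frac{615}{\left(-12 + \left(-4 + 21\right) \left(-1\right)\right) \left(-6\right)} = \frac{615}{\left(-12 + 17 \left(-1\right)\right) \left(-6\right)} = \frac{615}{\left(-12 - 17\right) \left(-6\right)} = \frac{615}{\left(-29\right) \left(-6\right)} = \frac{615}{174} = 615 \cdot \frac{1}{174} = \frac{205}{58}$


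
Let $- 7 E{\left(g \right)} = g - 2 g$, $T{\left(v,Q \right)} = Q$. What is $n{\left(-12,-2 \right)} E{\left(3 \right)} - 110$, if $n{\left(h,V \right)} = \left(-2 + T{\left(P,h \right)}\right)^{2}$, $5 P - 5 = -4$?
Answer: $-26$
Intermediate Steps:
$P = \frac{1}{5}$ ($P = 1 + \frac{1}{5} \left(-4\right) = 1 - \frac{4}{5} = \frac{1}{5} \approx 0.2$)
$E{\left(g \right)} = \frac{g}{7}$ ($E{\left(g \right)} = - \frac{g - 2 g}{7} = - \frac{\left(-1\right) g}{7} = \frac{g}{7}$)
$n{\left(h,V \right)} = \left(-2 + h\right)^{2}$
$n{\left(-12,-2 \right)} E{\left(3 \right)} - 110 = \left(-2 - 12\right)^{2} \cdot \frac{1}{7} \cdot 3 - 110 = \left(-14\right)^{2} \cdot \frac{3}{7} - 110 = 196 \cdot \frac{3}{7} - 110 = 84 - 110 = -26$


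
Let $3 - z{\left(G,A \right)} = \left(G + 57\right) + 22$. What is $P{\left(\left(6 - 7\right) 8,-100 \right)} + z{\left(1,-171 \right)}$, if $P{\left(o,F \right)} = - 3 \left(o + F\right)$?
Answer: $247$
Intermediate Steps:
$z{\left(G,A \right)} = -76 - G$ ($z{\left(G,A \right)} = 3 - \left(\left(G + 57\right) + 22\right) = 3 - \left(\left(57 + G\right) + 22\right) = 3 - \left(79 + G\right) = -76 - G$)
$P{\left(o,F \right)} = - 3 F - 3 o$ ($P{\left(o,F \right)} = - 3 \left(F + o\right) = - 3 F - 3 o$)
$P{\left(\left(6 - 7\right) 8,-100 \right)} + z{\left(1,-171 \right)} = \left(\left(-3\right) \left(-100\right) - 3 \left(6 - 7\right) 8\right) - 77 = \left(300 - 3 \left(\left(-1\right) 8\right)\right) - 77 = \left(300 - -24\right) - 77 = \left(300 + 24\right) - 77 = 324 - 77 = 247$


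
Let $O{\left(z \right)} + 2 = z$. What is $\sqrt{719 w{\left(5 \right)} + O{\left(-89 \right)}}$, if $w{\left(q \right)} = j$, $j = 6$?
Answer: $\sqrt{4223} \approx 64.985$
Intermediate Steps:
$O{\left(z \right)} = -2 + z$
$w{\left(q \right)} = 6$
$\sqrt{719 w{\left(5 \right)} + O{\left(-89 \right)}} = \sqrt{719 \cdot 6 - 91} = \sqrt{4314 - 91} = \sqrt{4223}$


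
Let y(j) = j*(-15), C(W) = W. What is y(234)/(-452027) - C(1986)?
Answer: -897722112/452027 ≈ -1986.0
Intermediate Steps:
y(j) = -15*j
y(234)/(-452027) - C(1986) = -15*234/(-452027) - 1*1986 = -3510*(-1/452027) - 1986 = 3510/452027 - 1986 = -897722112/452027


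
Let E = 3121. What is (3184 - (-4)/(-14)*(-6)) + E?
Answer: 44147/7 ≈ 6306.7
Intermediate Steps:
(3184 - (-4)/(-14)*(-6)) + E = (3184 - (-4)/(-14)*(-6)) + 3121 = (3184 - (-4)*(-1)/14*(-6)) + 3121 = (3184 - 2*1/7*(-6)) + 3121 = (3184 - 2/7*(-6)) + 3121 = (3184 + 12/7) + 3121 = 22300/7 + 3121 = 44147/7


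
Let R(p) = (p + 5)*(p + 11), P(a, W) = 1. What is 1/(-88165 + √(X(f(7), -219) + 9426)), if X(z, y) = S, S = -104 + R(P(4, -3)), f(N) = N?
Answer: -1145/100948803 - √9394/7773057831 ≈ -1.1355e-5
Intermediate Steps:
R(p) = (5 + p)*(11 + p)
S = -32 (S = -104 + (55 + 1² + 16*1) = -104 + (55 + 1 + 16) = -104 + 72 = -32)
X(z, y) = -32
1/(-88165 + √(X(f(7), -219) + 9426)) = 1/(-88165 + √(-32 + 9426)) = 1/(-88165 + √9394)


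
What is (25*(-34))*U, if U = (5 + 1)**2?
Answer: -30600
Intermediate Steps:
U = 36 (U = 6**2 = 36)
(25*(-34))*U = (25*(-34))*36 = -850*36 = -30600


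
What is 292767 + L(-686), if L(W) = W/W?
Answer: 292768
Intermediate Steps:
L(W) = 1
292767 + L(-686) = 292767 + 1 = 292768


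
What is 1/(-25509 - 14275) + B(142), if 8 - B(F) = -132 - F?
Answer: 11219087/39784 ≈ 282.00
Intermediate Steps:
B(F) = 140 + F (B(F) = 8 - (-132 - F) = 8 + (132 + F) = 140 + F)
1/(-25509 - 14275) + B(142) = 1/(-25509 - 14275) + (140 + 142) = 1/(-39784) + 282 = -1/39784 + 282 = 11219087/39784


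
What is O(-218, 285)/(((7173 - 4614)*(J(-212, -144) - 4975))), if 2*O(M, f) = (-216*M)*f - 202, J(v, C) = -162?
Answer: -6709939/13145583 ≈ -0.51043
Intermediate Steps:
O(M, f) = -101 - 108*M*f (O(M, f) = ((-216*M)*f - 202)/2 = (-216*M*f - 202)/2 = (-202 - 216*M*f)/2 = -101 - 108*M*f)
O(-218, 285)/(((7173 - 4614)*(J(-212, -144) - 4975))) = (-101 - 108*(-218)*285)/(((7173 - 4614)*(-162 - 4975))) = (-101 + 6710040)/((2559*(-5137))) = 6709939/(-13145583) = 6709939*(-1/13145583) = -6709939/13145583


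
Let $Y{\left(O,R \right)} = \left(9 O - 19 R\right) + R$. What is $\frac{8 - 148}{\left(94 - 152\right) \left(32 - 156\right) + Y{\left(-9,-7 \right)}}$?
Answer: $- \frac{140}{7237} \approx -0.019345$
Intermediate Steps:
$Y{\left(O,R \right)} = - 18 R + 9 O$ ($Y{\left(O,R \right)} = \left(- 19 R + 9 O\right) + R = - 18 R + 9 O$)
$\frac{8 - 148}{\left(94 - 152\right) \left(32 - 156\right) + Y{\left(-9,-7 \right)}} = \frac{8 - 148}{\left(94 - 152\right) \left(32 - 156\right) + \left(\left(-18\right) \left(-7\right) + 9 \left(-9\right)\right)} = - \frac{140}{\left(-58\right) \left(-124\right) + \left(126 - 81\right)} = - \frac{140}{7192 + 45} = - \frac{140}{7237}$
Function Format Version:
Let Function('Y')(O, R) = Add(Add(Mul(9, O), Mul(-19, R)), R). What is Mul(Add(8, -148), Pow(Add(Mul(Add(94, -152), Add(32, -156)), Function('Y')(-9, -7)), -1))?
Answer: Rational(-140, 7237) ≈ -0.019345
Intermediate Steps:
Function('Y')(O, R) = Add(Mul(-18, R), Mul(9, O)) (Function('Y')(O, R) = Add(Add(Mul(-19, R), Mul(9, O)), R) = Add(Mul(-18, R), Mul(9, O)))
Mul(Add(8, -148), Pow(Add(Mul(Add(94, -152), Add(32, -156)), Function('Y')(-9, -7)), -1)) = Mul(Add(8, -148), Pow(Add(Mul(Add(94, -152), Add(32, -156)), Add(Mul(-18, -7), Mul(9, -9))), -1)) = Mul(-140, Pow(Add(Mul(-58, -124), Add(126, -81)), -1)) = Mul(-140, Pow(Add(7192, 45), -1)) = Mul(-140, Pow(7237, -1)) = Mul(-140, Rational(1, 7237)) = Rational(-140, 7237)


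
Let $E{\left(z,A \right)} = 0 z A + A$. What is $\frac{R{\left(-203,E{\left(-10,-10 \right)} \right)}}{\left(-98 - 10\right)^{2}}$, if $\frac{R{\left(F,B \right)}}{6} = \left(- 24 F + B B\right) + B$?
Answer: $\frac{827}{324} \approx 2.5525$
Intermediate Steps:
$E{\left(z,A \right)} = A$ ($E{\left(z,A \right)} = 0 A + A = 0 + A = A$)
$R{\left(F,B \right)} = - 144 F + 6 B + 6 B^{2}$ ($R{\left(F,B \right)} = 6 \left(\left(- 24 F + B B\right) + B\right) = 6 \left(\left(- 24 F + B^{2}\right) + B\right) = 6 \left(\left(B^{2} - 24 F\right) + B\right) = 6 \left(B + B^{2} - 24 F\right) = - 144 F + 6 B + 6 B^{2}$)
$\frac{R{\left(-203,E{\left(-10,-10 \right)} \right)}}{\left(-98 - 10\right)^{2}} = \frac{\left(-144\right) \left(-203\right) + 6 \left(-10\right) + 6 \left(-10\right)^{2}}{\left(-98 - 10\right)^{2}} = \frac{29232 - 60 + 6 \cdot 100}{\left(-108\right)^{2}} = \frac{29232 - 60 + 600}{11664} = 29772 \cdot \frac{1}{11664} = \frac{827}{324}$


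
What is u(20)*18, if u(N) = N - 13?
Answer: 126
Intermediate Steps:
u(N) = -13 + N
u(20)*18 = (-13 + 20)*18 = 7*18 = 126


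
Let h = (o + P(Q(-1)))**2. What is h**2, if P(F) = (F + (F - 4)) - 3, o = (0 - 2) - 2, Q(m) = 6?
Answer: 1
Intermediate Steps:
o = -4 (o = -2 - 2 = -4)
P(F) = -7 + 2*F (P(F) = (F + (-4 + F)) - 3 = (-4 + 2*F) - 3 = -7 + 2*F)
h = 1 (h = (-4 + (-7 + 2*6))**2 = (-4 + (-7 + 12))**2 = (-4 + 5)**2 = 1**2 = 1)
h**2 = 1**2 = 1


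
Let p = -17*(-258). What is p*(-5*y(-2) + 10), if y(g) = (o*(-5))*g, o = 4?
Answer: -833340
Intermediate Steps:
y(g) = -20*g (y(g) = (4*(-5))*g = -20*g)
p = 4386
p*(-5*y(-2) + 10) = 4386*(-(-100)*(-2) + 10) = 4386*(-5*40 + 10) = 4386*(-200 + 10) = 4386*(-190) = -833340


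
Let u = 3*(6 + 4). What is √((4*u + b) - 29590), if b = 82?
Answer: 2*I*√7347 ≈ 171.43*I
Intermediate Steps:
u = 30 (u = 3*10 = 30)
√((4*u + b) - 29590) = √((4*30 + 82) - 29590) = √((120 + 82) - 29590) = √(202 - 29590) = √(-29388) = 2*I*√7347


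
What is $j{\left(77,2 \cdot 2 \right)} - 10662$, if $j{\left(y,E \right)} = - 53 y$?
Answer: $-14743$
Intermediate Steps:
$j{\left(77,2 \cdot 2 \right)} - 10662 = \left(-53\right) 77 - 10662 = -4081 - 10662 = -14743$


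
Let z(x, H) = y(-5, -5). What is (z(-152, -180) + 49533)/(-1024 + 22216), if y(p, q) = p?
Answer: 6191/2649 ≈ 2.3371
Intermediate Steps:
z(x, H) = -5
(z(-152, -180) + 49533)/(-1024 + 22216) = (-5 + 49533)/(-1024 + 22216) = 49528/21192 = 49528*(1/21192) = 6191/2649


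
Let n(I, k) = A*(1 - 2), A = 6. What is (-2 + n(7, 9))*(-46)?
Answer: 368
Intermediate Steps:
n(I, k) = -6 (n(I, k) = 6*(1 - 2) = 6*(-1) = -6)
(-2 + n(7, 9))*(-46) = (-2 - 6)*(-46) = -8*(-46) = 368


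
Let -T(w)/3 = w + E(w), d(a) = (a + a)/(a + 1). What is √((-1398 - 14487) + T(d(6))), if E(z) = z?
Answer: 3*I*√86541/7 ≈ 126.08*I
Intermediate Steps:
d(a) = 2*a/(1 + a) (d(a) = (2*a)/(1 + a) = 2*a/(1 + a))
T(w) = -6*w (T(w) = -3*(w + w) = -6*w)
√((-1398 - 14487) + T(d(6))) = √((-1398 - 14487) - 12*6/(1 + 6)) = √(-15885 - 12*6/7) = √(-15885 - 6*12/7) = √(-15885 - 72/7) = √(-111267/7) = 3*I*√86541/7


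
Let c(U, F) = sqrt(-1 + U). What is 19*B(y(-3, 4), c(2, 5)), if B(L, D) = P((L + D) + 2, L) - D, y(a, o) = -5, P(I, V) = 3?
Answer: 38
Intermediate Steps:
B(L, D) = 3 - D
19*B(y(-3, 4), c(2, 5)) = 19*(3 - sqrt(-1 + 2)) = 19*(3 - sqrt(1)) = 19*(3 - 1*1) = 19*(3 - 1) = 19*2 = 38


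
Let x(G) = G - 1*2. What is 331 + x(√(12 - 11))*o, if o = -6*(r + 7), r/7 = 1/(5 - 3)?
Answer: 394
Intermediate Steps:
x(G) = -2 + G (x(G) = G - 2 = -2 + G)
r = 7/2 (r = 7/(5 - 3) = 7/2 ≈ 3.5000)
o = -63 (o = -6*(7/2 + 7) = -6*21/2 = -63)
331 + x(√(12 - 11))*o = 331 + (-2 + √(12 - 11))*(-63) = 331 + (-2 + √1)*(-63) = 331 + (-2 + 1)*(-63) = 331 - 1*(-63) = 331 + 63 = 394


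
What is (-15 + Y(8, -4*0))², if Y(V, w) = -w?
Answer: 225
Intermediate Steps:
(-15 + Y(8, -4*0))² = (-15 - (-4)*0)² = (-15 - 1*0)² = (-15 + 0)² = (-15)² = 225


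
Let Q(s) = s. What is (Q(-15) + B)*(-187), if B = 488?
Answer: -88451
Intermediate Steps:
(Q(-15) + B)*(-187) = (-15 + 488)*(-187) = 473*(-187) = -88451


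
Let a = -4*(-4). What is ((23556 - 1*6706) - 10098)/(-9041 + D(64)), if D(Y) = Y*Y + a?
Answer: -6752/4929 ≈ -1.3699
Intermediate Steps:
a = 16
D(Y) = 16 + Y² (D(Y) = Y*Y + 16 = Y² + 16 = 16 + Y²)
((23556 - 1*6706) - 10098)/(-9041 + D(64)) = ((23556 - 1*6706) - 10098)/(-9041 + (16 + 64²)) = ((23556 - 6706) - 10098)/(-9041 + (16 + 4096)) = (16850 - 10098)/(-9041 + 4112) = 6752/(-4929) = 6752*(-1/4929) = -6752/4929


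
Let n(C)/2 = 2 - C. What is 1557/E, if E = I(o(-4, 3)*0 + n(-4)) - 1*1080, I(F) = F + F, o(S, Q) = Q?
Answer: -519/352 ≈ -1.4744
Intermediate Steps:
n(C) = 4 - 2*C (n(C) = 2*(2 - C) = 4 - 2*C)
I(F) = 2*F
E = -1056 (E = 2*(3*0 + (4 - 2*(-4))) - 1*1080 = 2*(0 + (4 + 8)) - 1080 = 2*(0 + 12) - 1080 = 2*12 - 1080 = 24 - 1080 = -1056)
1557/E = 1557/(-1056) = 1557*(-1/1056) = -519/352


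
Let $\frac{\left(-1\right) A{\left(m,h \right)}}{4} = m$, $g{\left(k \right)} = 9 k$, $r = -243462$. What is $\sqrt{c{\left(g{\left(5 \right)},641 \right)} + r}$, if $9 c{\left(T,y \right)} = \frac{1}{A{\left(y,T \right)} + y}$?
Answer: $\frac{i \sqrt{8102746713705}}{5769} \approx 493.42 i$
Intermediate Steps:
$A{\left(m,h \right)} = - 4 m$
$c{\left(T,y \right)} = - \frac{1}{27 y}$ ($c{\left(T,y \right)} = \frac{1}{9 \left(- 4 y + y\right)} = \frac{1}{9 \left(- 3 y\right)} = \frac{\left(- \frac{1}{3}\right) \frac{1}{y}}{9} = - \frac{1}{27 y}$)
$\sqrt{c{\left(g{\left(5 \right)},641 \right)} + r} = \sqrt{- \frac{1}{27 \cdot 641} - 243462} = \sqrt{\left(- \frac{1}{27}\right) \frac{1}{641} - 243462} = \sqrt{- \frac{1}{17307} - 243462} = \sqrt{- \frac{4213596835}{17307}} = \frac{i \sqrt{8102746713705}}{5769}$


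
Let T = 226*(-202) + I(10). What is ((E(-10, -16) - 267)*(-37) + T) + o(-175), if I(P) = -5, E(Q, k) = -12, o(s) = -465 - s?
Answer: -35624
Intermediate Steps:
T = -45657 (T = 226*(-202) - 5 = -45652 - 5 = -45657)
((E(-10, -16) - 267)*(-37) + T) + o(-175) = ((-12 - 267)*(-37) - 45657) + (-465 - 1*(-175)) = (-279*(-37) - 45657) + (-465 + 175) = (10323 - 45657) - 290 = -35334 - 290 = -35624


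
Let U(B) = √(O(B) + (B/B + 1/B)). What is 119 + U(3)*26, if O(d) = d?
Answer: 119 + 26*√39/3 ≈ 173.12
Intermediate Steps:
U(B) = √(1 + B + 1/B) (U(B) = √(B + (B/B + 1/B)) = √(B + (1 + 1/B)) = √(1 + B + 1/B))
119 + U(3)*26 = 119 + √(1 + 3 + 1/3)*26 = 119 + √(1 + 3 + ⅓)*26 = 119 + √(13/3)*26 = 119 + (√39/3)*26 = 119 + 26*√39/3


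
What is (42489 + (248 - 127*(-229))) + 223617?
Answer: 295437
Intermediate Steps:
(42489 + (248 - 127*(-229))) + 223617 = (42489 + (248 + 29083)) + 223617 = (42489 + 29331) + 223617 = 71820 + 223617 = 295437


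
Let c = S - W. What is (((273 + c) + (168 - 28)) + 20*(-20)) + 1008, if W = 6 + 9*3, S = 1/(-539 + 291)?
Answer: 245023/248 ≈ 988.00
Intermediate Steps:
S = -1/248 (S = 1/(-248) = -1/248 ≈ -0.0040323)
W = 33 (W = 6 + 27 = 33)
c = -8185/248 (c = -1/248 - 1*33 = -1/248 - 33 = -8185/248 ≈ -33.004)
(((273 + c) + (168 - 28)) + 20*(-20)) + 1008 = (((273 - 8185/248) + (168 - 28)) + 20*(-20)) + 1008 = ((59519/248 + 140) - 400) + 1008 = (94239/248 - 400) + 1008 = -4961/248 + 1008 = 245023/248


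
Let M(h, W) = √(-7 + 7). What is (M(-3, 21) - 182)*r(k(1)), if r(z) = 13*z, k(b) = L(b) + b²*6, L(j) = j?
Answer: -16562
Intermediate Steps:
k(b) = b + 6*b² (k(b) = b + b²*6 = b + 6*b²)
M(h, W) = 0 (M(h, W) = √0 = 0)
(M(-3, 21) - 182)*r(k(1)) = (0 - 182)*(13*(1*(1 + 6*1))) = -2366*1*(1 + 6) = -2366*1*7 = -2366*7 = -182*91 = -16562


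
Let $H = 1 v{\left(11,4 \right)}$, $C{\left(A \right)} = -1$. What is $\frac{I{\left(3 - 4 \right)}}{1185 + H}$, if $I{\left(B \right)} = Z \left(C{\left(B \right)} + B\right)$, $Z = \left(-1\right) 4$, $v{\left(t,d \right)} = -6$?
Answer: $\frac{8}{1179} \approx 0.0067854$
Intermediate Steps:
$Z = -4$
$I{\left(B \right)} = 4 - 4 B$ ($I{\left(B \right)} = - 4 \left(-1 + B\right) = 4 - 4 B$)
$H = -6$ ($H = 1 \left(-6\right) = -6$)
$\frac{I{\left(3 - 4 \right)}}{1185 + H} = \frac{4 - 4 \left(3 - 4\right)}{1185 - 6} = \frac{4 - -4}{1179} = \left(4 + 4\right) \frac{1}{1179} = 8 \cdot \frac{1}{1179} = \frac{8}{1179}$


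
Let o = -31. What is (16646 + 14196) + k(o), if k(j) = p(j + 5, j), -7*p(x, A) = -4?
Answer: 215898/7 ≈ 30843.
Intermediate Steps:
p(x, A) = 4/7 (p(x, A) = -⅐*(-4) = 4/7)
k(j) = 4/7
(16646 + 14196) + k(o) = (16646 + 14196) + 4/7 = 30842 + 4/7 = 215898/7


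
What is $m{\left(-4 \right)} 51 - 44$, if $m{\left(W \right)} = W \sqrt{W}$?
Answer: $-44 - 408 i \approx -44.0 - 408.0 i$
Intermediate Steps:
$m{\left(W \right)} = W^{\frac{3}{2}}$
$m{\left(-4 \right)} 51 - 44 = \left(-4\right)^{\frac{3}{2}} \cdot 51 - 44 = - 8 i 51 - 44 = - 408 i - 44 = -44 - 408 i$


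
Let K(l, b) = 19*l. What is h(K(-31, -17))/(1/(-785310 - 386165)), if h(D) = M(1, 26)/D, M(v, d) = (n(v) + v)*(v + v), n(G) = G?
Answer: 4685900/589 ≈ 7955.7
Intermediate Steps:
M(v, d) = 4*v² (M(v, d) = (v + v)*(v + v) = (2*v)*(2*v) = 4*v²)
h(D) = 4/D (h(D) = (4*1²)/D = (4*1)/D = 4/D)
h(K(-31, -17))/(1/(-785310 - 386165)) = (4/((19*(-31))))/(1/(-785310 - 386165)) = (4/(-589))/(1/(-1171475)) = (4*(-1/589))/(-1/1171475) = -4/589*(-1171475) = 4685900/589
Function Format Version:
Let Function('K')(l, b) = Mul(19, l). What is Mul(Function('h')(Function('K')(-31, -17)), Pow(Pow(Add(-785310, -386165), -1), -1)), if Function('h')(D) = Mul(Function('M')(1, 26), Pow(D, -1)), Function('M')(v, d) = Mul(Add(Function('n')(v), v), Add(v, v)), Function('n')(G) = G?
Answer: Rational(4685900, 589) ≈ 7955.7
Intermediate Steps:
Function('M')(v, d) = Mul(4, Pow(v, 2)) (Function('M')(v, d) = Mul(Add(v, v), Add(v, v)) = Mul(Mul(2, v), Mul(2, v)) = Mul(4, Pow(v, 2)))
Function('h')(D) = Mul(4, Pow(D, -1)) (Function('h')(D) = Mul(Mul(4, Pow(1, 2)), Pow(D, -1)) = Mul(Mul(4, 1), Pow(D, -1)) = Mul(4, Pow(D, -1)))
Mul(Function('h')(Function('K')(-31, -17)), Pow(Pow(Add(-785310, -386165), -1), -1)) = Mul(Mul(4, Pow(Mul(19, -31), -1)), Pow(Pow(Add(-785310, -386165), -1), -1)) = Mul(Mul(4, Pow(-589, -1)), Pow(Pow(-1171475, -1), -1)) = Mul(Mul(4, Rational(-1, 589)), Pow(Rational(-1, 1171475), -1)) = Mul(Rational(-4, 589), -1171475) = Rational(4685900, 589)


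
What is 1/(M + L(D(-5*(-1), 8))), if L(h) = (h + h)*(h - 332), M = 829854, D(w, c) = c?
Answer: 1/824670 ≈ 1.2126e-6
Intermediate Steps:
L(h) = 2*h*(-332 + h) (L(h) = (2*h)*(-332 + h) = 2*h*(-332 + h))
1/(M + L(D(-5*(-1), 8))) = 1/(829854 + 2*8*(-332 + 8)) = 1/(829854 + 2*8*(-324)) = 1/(829854 - 5184) = 1/824670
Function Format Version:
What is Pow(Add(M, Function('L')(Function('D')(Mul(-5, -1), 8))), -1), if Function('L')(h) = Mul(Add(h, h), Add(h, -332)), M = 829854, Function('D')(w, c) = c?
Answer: Rational(1, 824670) ≈ 1.2126e-6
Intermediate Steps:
Function('L')(h) = Mul(2, h, Add(-332, h)) (Function('L')(h) = Mul(Mul(2, h), Add(-332, h)) = Mul(2, h, Add(-332, h)))
Pow(Add(M, Function('L')(Function('D')(Mul(-5, -1), 8))), -1) = Pow(Add(829854, Mul(2, 8, Add(-332, 8))), -1) = Pow(Add(829854, Mul(2, 8, -324)), -1) = Pow(Add(829854, -5184), -1) = Pow(824670, -1) = Rational(1, 824670)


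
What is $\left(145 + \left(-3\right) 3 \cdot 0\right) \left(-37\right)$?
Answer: $-5365$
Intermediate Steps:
$\left(145 + \left(-3\right) 3 \cdot 0\right) \left(-37\right) = \left(145 - 0\right) \left(-37\right) = \left(145 + 0\right) \left(-37\right) = 145 \left(-37\right) = -5365$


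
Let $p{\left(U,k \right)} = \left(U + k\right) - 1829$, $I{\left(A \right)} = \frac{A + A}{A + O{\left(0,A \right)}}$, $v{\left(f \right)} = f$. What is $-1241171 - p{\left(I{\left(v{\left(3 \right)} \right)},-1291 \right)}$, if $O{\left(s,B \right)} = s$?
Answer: $-1238053$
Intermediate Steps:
$I{\left(A \right)} = 2$ ($I{\left(A \right)} = \frac{A + A}{A + 0} = \frac{2 A}{A} = 2$)
$p{\left(U,k \right)} = -1829 + U + k$
$-1241171 - p{\left(I{\left(v{\left(3 \right)} \right)},-1291 \right)} = -1241171 - \left(-1829 + 2 - 1291\right) = -1241171 - -3118 = -1241171 + 3118 = -1238053$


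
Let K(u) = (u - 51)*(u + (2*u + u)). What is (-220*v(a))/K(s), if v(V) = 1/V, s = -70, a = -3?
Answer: 1/462 ≈ 0.0021645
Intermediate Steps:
K(u) = 4*u*(-51 + u) (K(u) = (-51 + u)*(u + 3*u) = (-51 + u)*(4*u) = 4*u*(-51 + u))
(-220*v(a))/K(s) = (-220/(-3))/((4*(-70)*(-51 - 70))) = (-220*(-1/3))/((4*(-70)*(-121))) = (220/3)/33880 = (220/3)*(1/33880) = 1/462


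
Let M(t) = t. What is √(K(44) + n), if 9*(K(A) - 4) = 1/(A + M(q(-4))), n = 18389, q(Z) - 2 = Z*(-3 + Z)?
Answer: √906480686/222 ≈ 135.62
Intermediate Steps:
q(Z) = 2 + Z*(-3 + Z)
K(A) = 4 + 1/(9*(30 + A)) (K(A) = 4 + 1/(9*(A + (2 + (-4)² - 3*(-4)))) = 4 + 1/(9*(A + (2 + 16 + 12))) = 4 + 1/(9*(A + 30)) = 4 + 1/(9*(30 + A)))
√(K(44) + n) = √((1081 + 36*44)/(9*(30 + 44)) + 18389) = √((⅑)*(1081 + 1584)/74 + 18389) = √((⅑)*(1/74)*2665 + 18389) = √(2665/666 + 18389) = √(12249739/666) = √906480686/222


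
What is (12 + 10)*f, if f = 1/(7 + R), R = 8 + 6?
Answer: 22/21 ≈ 1.0476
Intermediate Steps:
R = 14
f = 1/21 (f = 1/(7 + 14) = 1/21 ≈ 0.047619)
(12 + 10)*f = (12 + 10)*(1/21) = 22*(1/21) = 22/21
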